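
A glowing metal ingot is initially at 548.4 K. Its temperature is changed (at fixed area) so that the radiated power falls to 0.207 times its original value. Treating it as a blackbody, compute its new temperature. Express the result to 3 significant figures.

P ∝ T⁴, so T₂/T₁ = (P₂/P₁)^(1/4) = (0.207)^(1/4) = 0.674517.
T₂ = 548.4 × 0.674517 = 370 K.

T₂ ≈ 370 K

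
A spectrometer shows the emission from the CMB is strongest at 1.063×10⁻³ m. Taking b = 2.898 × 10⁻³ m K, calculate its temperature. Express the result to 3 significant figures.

T ≈ 2.73 K

Wien's law gives T = b/λ_max = (2.898×10⁻³ m·K)/(1.063×10⁻³ m) = 2.73 K.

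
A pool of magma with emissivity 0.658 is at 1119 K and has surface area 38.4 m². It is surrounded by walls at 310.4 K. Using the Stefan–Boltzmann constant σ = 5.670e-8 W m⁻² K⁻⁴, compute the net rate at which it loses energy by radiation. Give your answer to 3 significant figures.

Area A = 38.4 m².
Net radiated power P_net = εσA(T⁴ − T₀⁴) = 0.658×5.670×10⁻⁸×38.4×(1119⁴ − 310.4⁴).
T⁴ − T₀⁴ = 1.56791×10¹² − 9.28297×10⁹ = 1.55863×10¹² K⁴, so P_net = 2.23×10⁶ W.

Net loss ≈ 2.23×10⁶ W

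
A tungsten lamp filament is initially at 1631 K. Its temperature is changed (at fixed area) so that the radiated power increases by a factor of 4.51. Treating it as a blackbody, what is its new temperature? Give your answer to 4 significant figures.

P ∝ T⁴, so T₂/T₁ = (P₂/P₁)^(1/4) = (4.51)^(1/4) = 1.45728.
T₂ = 1631 × 1.45728 = 2377 K.

T₂ ≈ 2377 K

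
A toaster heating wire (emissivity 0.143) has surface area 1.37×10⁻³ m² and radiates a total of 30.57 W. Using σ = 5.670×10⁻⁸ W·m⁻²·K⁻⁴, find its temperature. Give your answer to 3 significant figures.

T ≈ 1.29×10³ K

Area A = 1.37×10⁻³ m².
P = εσAT⁴ ⇒ T = (P/(εσA))^(1/4) = (30.57/(0.143×5.670×10⁻⁸×1.37×10⁻³))^(1/4) = 1.29×10³ K.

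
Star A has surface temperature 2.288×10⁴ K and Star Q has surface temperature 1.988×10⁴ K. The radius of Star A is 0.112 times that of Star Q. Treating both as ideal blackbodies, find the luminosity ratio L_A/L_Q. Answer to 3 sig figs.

L_A/L_Q ≈ 0.0220

L ∝ R²T⁴, so L_A/L_Q = (R_A/R_Q)²(T_A/T_Q)⁴ = (0.112)² × (2.288×10⁴/1.988×10⁴)⁴ = 0.012544 × 1.75452 = 0.0220.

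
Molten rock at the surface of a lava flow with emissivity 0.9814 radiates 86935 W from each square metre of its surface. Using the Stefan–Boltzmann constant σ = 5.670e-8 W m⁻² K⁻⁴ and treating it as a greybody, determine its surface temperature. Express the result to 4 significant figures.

T ≈ 1118 K

I = εσT⁴, so T = (I/εσ)^(1/4) = (86935/(0.9814×5.670×10⁻⁸))^(1/4) = 1118 K.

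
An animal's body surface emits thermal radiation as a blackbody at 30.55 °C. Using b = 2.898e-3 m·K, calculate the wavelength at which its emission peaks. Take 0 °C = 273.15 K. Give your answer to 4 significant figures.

λ_max ≈ 9.542 μm

T = 30.55 °C + 273.15 = 303.70 K.
Wien's displacement law: λ_max = b/T = (2.898×10⁻³ m·K)/(303.70 K) = 9.5423×10⁻⁶ m.
That is 9.542 μm, in the infrared range.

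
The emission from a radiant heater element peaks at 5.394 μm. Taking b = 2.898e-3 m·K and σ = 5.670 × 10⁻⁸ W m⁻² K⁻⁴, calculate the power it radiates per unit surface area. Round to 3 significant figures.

Wien's law: T = b/λ_max = 2.898×10⁻³/5.394×10⁻⁶ = 537.264 K.
Then I = σT⁴ = 5.670×10⁻⁸×(537.264)⁴ = 4.72×10³ W/m².

I ≈ 4.72×10³ W/m²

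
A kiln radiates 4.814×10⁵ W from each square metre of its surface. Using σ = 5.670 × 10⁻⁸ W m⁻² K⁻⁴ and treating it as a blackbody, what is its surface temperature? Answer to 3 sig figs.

I = σT⁴, so T = (I/σ)^(1/4) = (4.814×10⁵/(5.670×10⁻⁸))^(1/4) = 1.71×10³ K.

T ≈ 1.71×10³ K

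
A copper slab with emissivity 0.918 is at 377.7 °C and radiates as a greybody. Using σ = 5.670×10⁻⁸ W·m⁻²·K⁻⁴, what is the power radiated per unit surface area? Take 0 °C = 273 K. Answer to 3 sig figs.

T = 377.7 °C + 273 = 650.7 K.
Stefan–Boltzmann: I = εσT⁴ = 0.918 × 5.670×10⁻⁸ × (650.7)⁴ = 9.33×10³ W/m².

I ≈ 9.33×10³ W/m²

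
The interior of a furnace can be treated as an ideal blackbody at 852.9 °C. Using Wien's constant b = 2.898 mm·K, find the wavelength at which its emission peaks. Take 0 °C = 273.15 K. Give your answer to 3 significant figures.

T = 852.9 °C + 273.15 = 1126.05 K.
Wien's displacement law: λ_max = b/T = (2.898×10⁻³ m·K)/(1126.05 K) = 2.574×10⁻⁶ m.
That is 2.57 μm, in the infrared range.

λ_max ≈ 2.57 μm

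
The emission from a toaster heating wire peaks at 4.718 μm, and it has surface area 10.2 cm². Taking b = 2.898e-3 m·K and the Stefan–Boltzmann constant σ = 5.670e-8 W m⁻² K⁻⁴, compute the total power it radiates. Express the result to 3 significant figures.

Wien's law: T = b/λ_max = 2.898×10⁻³/4.718×10⁻⁶ = 614.243 K.
Area A = 10.2 cm² = 1.02×10⁻³ m².
Then P = σAT⁴ = 5.670×10⁻⁸×1.02×10⁻³×(614.243)⁴ = 8.23 W.

P ≈ 8.23 W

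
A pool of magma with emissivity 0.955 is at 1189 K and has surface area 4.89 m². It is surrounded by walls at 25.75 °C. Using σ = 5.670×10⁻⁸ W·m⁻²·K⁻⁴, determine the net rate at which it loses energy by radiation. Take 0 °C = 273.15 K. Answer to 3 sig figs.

Surroundings: T = 25.75 °C + 273.15 = 298.90 K.
Area A = 4.89 m².
Net radiated power P_net = εσA(T⁴ − T₀⁴) = 0.955×5.670×10⁻⁸×4.89×(1189⁴ − 298.90⁴).
T⁴ − T₀⁴ = 1.99861×10¹² − 7.98185×10⁹ = 1.99063×10¹² K⁴, so P_net = 5.27×10⁵ W.

Net loss ≈ 5.27×10⁵ W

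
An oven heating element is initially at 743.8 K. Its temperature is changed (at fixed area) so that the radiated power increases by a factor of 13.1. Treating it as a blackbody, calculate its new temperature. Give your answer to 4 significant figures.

P ∝ T⁴, so T₂/T₁ = (P₂/P₁)^(1/4) = (13.1)^(1/4) = 1.90247.
T₂ = 743.8 × 1.90247 = 1415 K.

T₂ ≈ 1415 K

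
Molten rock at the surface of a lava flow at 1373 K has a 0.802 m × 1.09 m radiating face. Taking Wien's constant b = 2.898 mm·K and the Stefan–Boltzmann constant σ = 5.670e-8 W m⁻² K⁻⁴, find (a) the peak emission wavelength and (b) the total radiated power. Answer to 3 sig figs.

λ_max ≈ 2.11 μm; P ≈ 1.76×10⁵ W

(a) λ_max = b/T = 2.898×10⁻³/1373 = 2.111×10⁻⁶ m = 2.11 μm.
Area A = 0.802 × 1.09 = 0.87418 m².
(b) P = σAT⁴ = 5.670×10⁻⁸×0.87418×(1373)⁴ = 1.76×10⁵ W.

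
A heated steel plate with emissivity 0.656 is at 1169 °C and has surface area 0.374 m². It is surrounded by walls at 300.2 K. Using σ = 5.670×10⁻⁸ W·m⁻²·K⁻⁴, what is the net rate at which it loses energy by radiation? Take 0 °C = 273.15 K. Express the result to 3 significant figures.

Net loss ≈ 6.01×10⁴ W

T = 1169 °C + 273.15 = 1442.15 K.
Area A = 0.374 m².
Net radiated power P_net = εσA(T⁴ − T₀⁴) = 0.656×5.670×10⁻⁸×0.374×(1442.15⁴ − 300.2⁴).
T⁴ − T₀⁴ = 4.32555×10¹² − 8.12162×10⁹ = 4.31743×10¹² K⁴, so P_net = 6.01×10⁴ W.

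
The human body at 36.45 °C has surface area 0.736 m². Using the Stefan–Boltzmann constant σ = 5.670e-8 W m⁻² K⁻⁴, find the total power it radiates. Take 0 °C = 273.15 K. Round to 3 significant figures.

P ≈ 383 W

T = 36.45 °C + 273.15 = 309.60 K.
Area A = 0.736 m².
P = σAT⁴ = 5.670×10⁻⁸ × 0.736 × (309.60)⁴ = 383 W.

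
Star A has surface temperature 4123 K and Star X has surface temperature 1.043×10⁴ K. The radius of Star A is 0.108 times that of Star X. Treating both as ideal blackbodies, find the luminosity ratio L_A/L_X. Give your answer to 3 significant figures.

L ∝ R²T⁴, so L_A/L_X = (R_A/R_X)²(T_A/T_X)⁴ = (0.108)² × (4123/1.043×10⁴)⁴ = 0.011664 × 0.0244183 = 2.85×10⁻⁴.

L_A/L_X ≈ 2.85×10⁻⁴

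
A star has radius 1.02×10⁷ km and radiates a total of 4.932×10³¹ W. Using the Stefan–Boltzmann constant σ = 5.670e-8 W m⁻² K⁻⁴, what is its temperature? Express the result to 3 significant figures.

Surface area A = 4πR² = 4π(1.02×10¹⁰ m)² = 1.30741×10²¹ m².
P = σAT⁴ ⇒ T = (P/(σA))^(1/4) = (4.932×10³¹/(5.670×10⁻⁸×1.30741×10²¹))^(1/4) = 2.86×10⁴ K.

T ≈ 2.86×10⁴ K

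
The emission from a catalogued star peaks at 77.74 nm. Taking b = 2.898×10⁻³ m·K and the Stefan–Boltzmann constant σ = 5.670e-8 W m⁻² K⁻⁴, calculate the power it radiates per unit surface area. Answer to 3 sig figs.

Wien's law: T = b/λ_max = 2.898×10⁻³/7.774×10⁻⁸ = 37278.1 K.
Then I = σT⁴ = 5.670×10⁻⁸×(37278.1)⁴ = 1.09×10¹¹ W/m².

I ≈ 1.09×10¹¹ W/m²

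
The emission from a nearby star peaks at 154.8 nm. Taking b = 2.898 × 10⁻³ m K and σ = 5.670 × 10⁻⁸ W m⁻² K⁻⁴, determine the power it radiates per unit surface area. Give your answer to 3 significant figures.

Wien's law: T = b/λ_max = 2.898×10⁻³/1.548×10⁻⁷ = 18720.9 K.
Then I = σT⁴ = 5.670×10⁻⁸×(18720.9)⁴ = 6.96×10⁹ W/m².

I ≈ 6.96×10⁹ W/m²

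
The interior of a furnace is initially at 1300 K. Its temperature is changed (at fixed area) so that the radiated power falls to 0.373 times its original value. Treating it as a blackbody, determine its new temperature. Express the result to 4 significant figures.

T₂ ≈ 1016 K

P ∝ T⁴, so T₂/T₁ = (P₂/P₁)^(1/4) = (0.373)^(1/4) = 0.781497.
T₂ = 1300 × 0.781497 = 1016 K.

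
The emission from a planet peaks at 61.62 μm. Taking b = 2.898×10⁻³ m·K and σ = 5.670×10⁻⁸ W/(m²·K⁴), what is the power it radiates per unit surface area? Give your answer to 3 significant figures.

I ≈ 0.277 W/m²

Wien's law: T = b/λ_max = 2.898×10⁻³/6.162×10⁻⁵ = 47.0302 K.
Then I = σT⁴ = 5.670×10⁻⁸×(47.0302)⁴ = 0.277 W/m².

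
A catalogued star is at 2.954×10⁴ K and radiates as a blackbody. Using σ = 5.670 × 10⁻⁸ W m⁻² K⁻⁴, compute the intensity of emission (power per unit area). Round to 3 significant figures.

I ≈ 4.32×10¹⁰ W/m²

Stefan–Boltzmann: I = σT⁴ = 5.670×10⁻⁸ × (2.954×10⁴)⁴ = 4.32×10¹⁰ W/m².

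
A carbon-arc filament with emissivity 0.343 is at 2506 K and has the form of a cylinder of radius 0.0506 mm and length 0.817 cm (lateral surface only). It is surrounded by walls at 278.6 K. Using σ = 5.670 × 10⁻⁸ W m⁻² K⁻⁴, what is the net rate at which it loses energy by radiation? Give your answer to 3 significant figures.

Lateral area A = 2πrL = 2π×5.06×10⁻⁵×8.17×10⁻³ = 2.59748×10⁻⁶ m².
Net radiated power P_net = εσA(T⁴ − T₀⁴) = 0.343×5.670×10⁻⁸×2.59748×10⁻⁶×(2506⁴ − 278.6⁴).
T⁴ − T₀⁴ = 3.94389×10¹³ − 6.02455×10⁹ = 3.94329×10¹³ K⁴, so P_net = 1.99 W.

Net loss ≈ 1.99 W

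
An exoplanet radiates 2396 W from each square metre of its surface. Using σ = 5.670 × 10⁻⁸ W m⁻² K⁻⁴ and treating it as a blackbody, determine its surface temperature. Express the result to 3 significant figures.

I = σT⁴, so T = (I/σ)^(1/4) = (2396/(5.670×10⁻⁸))^(1/4) = 453 K.

T ≈ 453 K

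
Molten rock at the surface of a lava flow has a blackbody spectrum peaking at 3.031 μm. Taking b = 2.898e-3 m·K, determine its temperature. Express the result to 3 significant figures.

Wien's law gives T = b/λ_max = (2.898×10⁻³ m·K)/(3.031×10⁻⁶ m) = 956 K.

T ≈ 956 K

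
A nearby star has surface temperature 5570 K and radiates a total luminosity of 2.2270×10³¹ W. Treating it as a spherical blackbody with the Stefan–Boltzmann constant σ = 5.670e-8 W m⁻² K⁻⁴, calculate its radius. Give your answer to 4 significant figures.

L = 4πR²σT⁴ ⇒ R = √(L/(4πσT⁴)).
σT⁴ = 5.45763×10⁷ W/m², so R = √(2.2270×10³¹/(4π×5.45763×10⁷)) = 1.802×10¹¹ m.

R ≈ 1.802×10¹¹ m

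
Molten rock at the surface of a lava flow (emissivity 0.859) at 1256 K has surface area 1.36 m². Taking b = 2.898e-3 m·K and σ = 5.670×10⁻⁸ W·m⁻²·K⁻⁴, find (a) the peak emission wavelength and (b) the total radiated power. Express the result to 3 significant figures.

λ_max ≈ 2.31 μm; P ≈ 1.65×10⁵ W

(a) λ_max = b/T = 2.898×10⁻³/1256 = 2.307×10⁻⁶ m = 2.31 μm.
Area A = 1.36 m².
(b) P = εσAT⁴ = 0.859×5.670×10⁻⁸×1.36×(1256)⁴ = 1.65×10⁵ W.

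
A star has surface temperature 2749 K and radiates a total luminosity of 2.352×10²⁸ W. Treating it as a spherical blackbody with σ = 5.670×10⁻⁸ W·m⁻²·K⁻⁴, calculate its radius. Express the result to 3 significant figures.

L = 4πR²σT⁴ ⇒ R = √(L/(4πσT⁴)).
σT⁴ = 3.23804×10⁶ W/m², so R = √(2.352×10²⁸/(4π×3.23804×10⁶)) = 2.40×10¹⁰ m.

R ≈ 2.40×10¹⁰ m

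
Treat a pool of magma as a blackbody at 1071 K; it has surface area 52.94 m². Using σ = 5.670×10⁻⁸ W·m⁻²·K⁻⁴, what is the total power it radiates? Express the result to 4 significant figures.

Area A = 52.94 m².
P = σAT⁴ = 5.670×10⁻⁸ × 52.94 × (1071)⁴ = 3.949×10⁶ W.

P ≈ 3.949×10⁶ W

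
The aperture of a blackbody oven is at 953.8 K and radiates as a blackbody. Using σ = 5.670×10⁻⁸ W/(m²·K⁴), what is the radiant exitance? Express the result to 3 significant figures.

Stefan–Boltzmann: I = σT⁴ = 5.670×10⁻⁸ × (953.8)⁴ = 4.69×10⁴ W/m².

I ≈ 4.69×10⁴ W/m²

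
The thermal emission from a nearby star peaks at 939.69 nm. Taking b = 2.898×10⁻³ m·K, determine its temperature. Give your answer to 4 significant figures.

T ≈ 3084 K

Wien's law gives T = b/λ_max = (2.898×10⁻³ m·K)/(9.3969×10⁻⁷ m) = 3084 K.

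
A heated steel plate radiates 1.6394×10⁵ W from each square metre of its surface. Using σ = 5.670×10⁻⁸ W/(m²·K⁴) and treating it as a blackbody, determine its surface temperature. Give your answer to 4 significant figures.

T ≈ 1304 K

I = σT⁴, so T = (I/σ)^(1/4) = (1.6394×10⁵/(5.670×10⁻⁸))^(1/4) = 1304 K.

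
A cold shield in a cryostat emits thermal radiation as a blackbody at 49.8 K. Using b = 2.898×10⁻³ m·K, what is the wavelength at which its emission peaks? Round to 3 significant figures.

Wien's displacement law: λ_max = b/T = (2.898×10⁻³ m·K)/(49.8 K) = 5.819×10⁻⁵ m.
That is 58.2 μm, in the infrared range.

λ_max ≈ 58.2 μm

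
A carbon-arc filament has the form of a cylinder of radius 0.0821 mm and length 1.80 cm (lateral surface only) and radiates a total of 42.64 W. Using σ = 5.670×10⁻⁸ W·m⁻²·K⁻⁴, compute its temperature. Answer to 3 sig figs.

Lateral area A = 2πrL = 2π×8.21×10⁻⁵×0.0180 = 9.28529×10⁻⁶ m².
P = σAT⁴ ⇒ T = (P/(σA))^(1/4) = (42.64/(5.670×10⁻⁸×9.28529×10⁻⁶))^(1/4) = 3.00×10³ K.

T ≈ 3.00×10³ K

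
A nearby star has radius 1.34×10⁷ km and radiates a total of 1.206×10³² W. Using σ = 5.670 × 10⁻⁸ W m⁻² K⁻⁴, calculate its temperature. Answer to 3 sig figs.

Surface area A = 4πR² = 4π(1.34×10¹⁰ m)² = 2.25642×10²¹ m².
P = σAT⁴ ⇒ T = (P/(σA))^(1/4) = (1.206×10³²/(5.670×10⁻⁸×2.25642×10²¹))^(1/4) = 3.12×10⁴ K.

T ≈ 3.12×10⁴ K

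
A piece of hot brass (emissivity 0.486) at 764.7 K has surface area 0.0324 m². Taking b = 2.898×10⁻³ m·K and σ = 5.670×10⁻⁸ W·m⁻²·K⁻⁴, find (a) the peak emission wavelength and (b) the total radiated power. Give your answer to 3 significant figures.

λ_max ≈ 3.79 μm; P ≈ 305 W

(a) λ_max = b/T = 2.898×10⁻³/764.7 = 3.790×10⁻⁶ m = 3.79 μm.
Area A = 0.0324 m².
(b) P = εσAT⁴ = 0.486×5.670×10⁻⁸×0.0324×(764.7)⁴ = 305 W.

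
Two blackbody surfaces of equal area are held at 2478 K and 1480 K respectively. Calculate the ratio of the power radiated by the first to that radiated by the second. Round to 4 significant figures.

With equal areas, P₁/P₂ = (T₁/T₂)⁴ = (2478/1480)⁴ = 7.859.

P₁/P₂ ≈ 7.859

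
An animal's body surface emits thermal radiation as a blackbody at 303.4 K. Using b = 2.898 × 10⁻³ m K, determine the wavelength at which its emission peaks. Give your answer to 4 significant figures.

λ_max ≈ 9.552 μm

Wien's displacement law: λ_max = b/T = (2.898×10⁻³ m·K)/(303.4 K) = 9.5517×10⁻⁶ m.
That is 9.552 μm, in the infrared range.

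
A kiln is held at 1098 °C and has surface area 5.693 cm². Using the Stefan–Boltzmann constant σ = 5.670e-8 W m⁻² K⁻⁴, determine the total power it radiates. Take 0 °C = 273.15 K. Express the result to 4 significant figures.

T = 1098 °C + 273.15 = 1371.15 K.
Area A = 5.693 cm² = 5.693×10⁻⁴ m².
P = σAT⁴ = 5.670×10⁻⁸ × 5.693×10⁻⁴ × (1371.15)⁴ = 114.1 W.

P ≈ 114.1 W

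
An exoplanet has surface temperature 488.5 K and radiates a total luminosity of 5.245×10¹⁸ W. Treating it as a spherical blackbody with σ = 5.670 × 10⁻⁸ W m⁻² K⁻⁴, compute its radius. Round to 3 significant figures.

R ≈ 1.14×10⁷ m

L = 4πR²σT⁴ ⇒ R = √(L/(4πσT⁴)).
σT⁴ = 3228.80 W/m², so R = √(5.245×10¹⁸/(4π×3228.80)) = 1.14×10⁷ m.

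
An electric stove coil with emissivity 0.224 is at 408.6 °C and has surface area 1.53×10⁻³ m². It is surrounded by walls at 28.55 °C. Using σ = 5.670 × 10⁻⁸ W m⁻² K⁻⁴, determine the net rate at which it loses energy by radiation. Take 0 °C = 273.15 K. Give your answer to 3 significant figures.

T = 408.6 °C + 273.15 = 681.75 K.
Surroundings: T = 28.55 °C + 273.15 = 301.70 K.
Area A = 1.53×10⁻³ m².
Net radiated power P_net = εσA(T⁴ − T₀⁴) = 0.224×5.670×10⁻⁸×1.53×10⁻³×(681.75⁴ − 301.70⁴).
T⁴ − T₀⁴ = 2.16023×10¹¹ − 8.28517×10⁹ = 2.07738×10¹¹ K⁴, so P_net = 4.04 W.

Net loss ≈ 4.04 W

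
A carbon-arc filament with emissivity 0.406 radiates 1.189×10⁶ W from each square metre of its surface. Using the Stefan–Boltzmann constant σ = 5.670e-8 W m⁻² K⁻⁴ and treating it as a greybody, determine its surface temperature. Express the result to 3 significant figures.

T ≈ 2.68×10³ K

I = εσT⁴, so T = (I/εσ)^(1/4) = (1.189×10⁶/(0.406×5.670×10⁻⁸))^(1/4) = 2.68×10³ K.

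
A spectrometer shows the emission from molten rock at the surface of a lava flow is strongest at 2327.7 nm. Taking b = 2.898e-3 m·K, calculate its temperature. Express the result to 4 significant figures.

T ≈ 1245 K

Wien's law gives T = b/λ_max = (2.898×10⁻³ m·K)/(2.3277×10⁻⁶ m) = 1245 K.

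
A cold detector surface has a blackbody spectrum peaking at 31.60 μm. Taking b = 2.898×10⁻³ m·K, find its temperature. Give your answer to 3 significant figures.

T ≈ 91.7 K

Wien's law gives T = b/λ_max = (2.898×10⁻³ m·K)/(3.160×10⁻⁵ m) = 91.7 K.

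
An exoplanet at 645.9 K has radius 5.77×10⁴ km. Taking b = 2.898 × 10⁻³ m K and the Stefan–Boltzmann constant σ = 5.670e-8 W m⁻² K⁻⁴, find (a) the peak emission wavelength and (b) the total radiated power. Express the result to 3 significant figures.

λ_max ≈ 4.49 μm; P ≈ 4.13×10²⁰ W

(a) λ_max = b/T = 2.898×10⁻³/645.9 = 4.487×10⁻⁶ m = 4.49 μm.
Surface area A = 4πR² = 4π(5.77×10⁷ m)² = 4.18371×10¹⁶ m².
(b) P = σAT⁴ = 5.670×10⁻⁸×4.18371×10¹⁶×(645.9)⁴ = 4.13×10²⁰ W.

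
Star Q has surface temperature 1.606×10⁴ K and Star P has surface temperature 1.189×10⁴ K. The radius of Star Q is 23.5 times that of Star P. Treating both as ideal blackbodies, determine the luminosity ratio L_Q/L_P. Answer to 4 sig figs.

L_Q/L_P ≈ 1838

L ∝ R²T⁴, so L_Q/L_P = (R_Q/R_P)²(T_Q/T_P)⁴ = (23.5)² × (1.606×10⁴/1.189×10⁴)⁴ = 552.25 × 3.32855 = 1838.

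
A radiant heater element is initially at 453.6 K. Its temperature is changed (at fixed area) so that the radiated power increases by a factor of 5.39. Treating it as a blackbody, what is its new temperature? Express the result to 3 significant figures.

T₂ ≈ 691 K

P ∝ T⁴, so T₂/T₁ = (P₂/P₁)^(1/4) = (5.39)^(1/4) = 1.52369.
T₂ = 453.6 × 1.52369 = 691 K.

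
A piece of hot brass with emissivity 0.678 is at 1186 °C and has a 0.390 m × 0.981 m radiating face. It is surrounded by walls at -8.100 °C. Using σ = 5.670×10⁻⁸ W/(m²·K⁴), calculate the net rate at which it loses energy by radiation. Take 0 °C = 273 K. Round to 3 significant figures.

Net loss ≈ 6.66×10⁴ W

T = 1186 °C + 273 = 1459 K.
Surroundings: T = -8.100 °C + 273 = 264.900 K.
Area A = 0.390 × 0.981 = 0.38259 m².
Net radiated power P_net = εσA(T⁴ − T₀⁴) = 0.678×5.670×10⁻⁸×0.38259×(1459⁴ − 264.900⁴).
T⁴ − T₀⁴ = 4.53128×10¹² − 4.92411×10⁹ = 4.52636×10¹² K⁴, so P_net = 6.66×10⁴ W.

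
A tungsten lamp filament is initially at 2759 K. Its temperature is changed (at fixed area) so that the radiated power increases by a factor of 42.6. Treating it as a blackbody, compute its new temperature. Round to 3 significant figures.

T₂ ≈ 7.05×10³ K

P ∝ T⁴, so T₂/T₁ = (P₂/P₁)^(1/4) = (42.6)^(1/4) = 2.55477.
T₂ = 2759 × 2.55477 = 7.05×10³ K.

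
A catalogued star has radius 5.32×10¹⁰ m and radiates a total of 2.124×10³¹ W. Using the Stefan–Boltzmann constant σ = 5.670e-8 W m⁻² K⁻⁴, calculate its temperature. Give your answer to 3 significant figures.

Surface area A = 4πR² = 4π(5.32×10¹⁰ m)² = 3.55658×10²² m².
P = σAT⁴ ⇒ T = (P/(σA))^(1/4) = (2.124×10³¹/(5.670×10⁻⁸×3.55658×10²²))^(1/4) = 1.01×10⁴ K.

T ≈ 1.01×10⁴ K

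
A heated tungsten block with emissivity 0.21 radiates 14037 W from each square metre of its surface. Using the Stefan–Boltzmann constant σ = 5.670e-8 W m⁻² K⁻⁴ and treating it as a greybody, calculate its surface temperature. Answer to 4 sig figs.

I = εσT⁴, so T = (I/εσ)^(1/4) = (14037/(0.21×5.670×10⁻⁸))^(1/4) = 1042 K.

T ≈ 1042 K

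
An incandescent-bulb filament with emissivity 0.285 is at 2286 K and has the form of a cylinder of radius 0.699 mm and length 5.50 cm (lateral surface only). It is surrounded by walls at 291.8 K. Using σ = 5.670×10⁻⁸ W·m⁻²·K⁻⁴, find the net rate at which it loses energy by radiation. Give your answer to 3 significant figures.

Lateral area A = 2πrL = 2π×6.99×10⁻⁴×0.0550 = 2.41557×10⁻⁴ m².
Net radiated power P_net = εσA(T⁴ − T₀⁴) = 0.285×5.670×10⁻⁸×2.41557×10⁻⁴×(2286⁴ − 291.8⁴).
T⁴ − T₀⁴ = 2.73089×10¹³ − 7.25005×10⁹ = 2.73016×10¹³ K⁴, so P_net = 107 W.

Net loss ≈ 107 W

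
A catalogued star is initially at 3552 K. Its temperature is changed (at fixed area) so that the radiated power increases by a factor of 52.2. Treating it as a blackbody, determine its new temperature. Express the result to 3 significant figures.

P ∝ T⁴, so T₂/T₁ = (P₂/P₁)^(1/4) = (52.2)^(1/4) = 2.68793.
T₂ = 3552 × 2.68793 = 9.55×10³ K.

T₂ ≈ 9.55×10³ K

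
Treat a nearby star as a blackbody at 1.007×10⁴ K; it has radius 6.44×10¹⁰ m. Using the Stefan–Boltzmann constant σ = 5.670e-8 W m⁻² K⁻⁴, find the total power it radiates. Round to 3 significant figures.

Surface area A = 4πR² = 4π(6.44×10¹⁰ m)² = 5.21173×10²² m².
P = σAT⁴ = 5.670×10⁻⁸ × 5.21173×10²² × (1.007×10⁴)⁴ = 3.04×10³¹ W.

P ≈ 3.04×10³¹ W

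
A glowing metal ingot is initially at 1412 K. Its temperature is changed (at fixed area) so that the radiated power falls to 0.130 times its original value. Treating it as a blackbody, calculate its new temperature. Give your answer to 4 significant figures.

T₂ ≈ 847.9 K

P ∝ T⁴, so T₂/T₁ = (P₂/P₁)^(1/4) = (0.130)^(1/4) = 0.600462.
T₂ = 1412 × 0.600462 = 847.9 K.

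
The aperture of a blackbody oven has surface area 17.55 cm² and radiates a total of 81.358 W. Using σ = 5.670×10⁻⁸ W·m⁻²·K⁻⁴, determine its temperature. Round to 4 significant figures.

T ≈ 950.9 K

Area A = 17.55 cm² = 1.755×10⁻³ m².
P = σAT⁴ ⇒ T = (P/(σA))^(1/4) = (81.358/(5.670×10⁻⁸×1.755×10⁻³))^(1/4) = 950.9 K.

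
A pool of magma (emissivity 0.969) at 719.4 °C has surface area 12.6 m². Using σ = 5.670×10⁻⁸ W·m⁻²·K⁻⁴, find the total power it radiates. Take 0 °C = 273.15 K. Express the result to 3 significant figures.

T = 719.4 °C + 273.15 = 992.55 K.
Area A = 12.6 m².
P = εσAT⁴ = 0.969 × 5.670×10⁻⁸ × 12.6 × (992.55)⁴ = 6.72×10⁵ W.

P ≈ 6.72×10⁵ W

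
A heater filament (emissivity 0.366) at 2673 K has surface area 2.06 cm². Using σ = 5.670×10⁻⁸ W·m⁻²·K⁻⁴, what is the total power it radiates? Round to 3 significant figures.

Area A = 2.06 cm² = 2.06×10⁻⁴ m².
P = εσAT⁴ = 0.366 × 5.670×10⁻⁸ × 2.06×10⁻⁴ × (2673)⁴ = 218 W.

P ≈ 218 W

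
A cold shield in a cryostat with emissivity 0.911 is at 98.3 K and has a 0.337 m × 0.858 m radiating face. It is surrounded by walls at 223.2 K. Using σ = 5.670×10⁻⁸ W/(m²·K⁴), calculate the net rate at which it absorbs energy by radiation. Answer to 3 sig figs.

Area A = 0.337 × 0.858 = 0.289146 m².
Net radiated power P_net = εσA(T⁴ − T₀⁴) = 0.911×5.670×10⁻⁸×0.289146×(98.3⁴ − 223.2⁴).
T⁴ − T₀⁴ = 9.33714×10⁷ − 2.48186×10⁹ = -2.38849×10⁹ K⁴, so P_net = -35.7 W — negative, meaning a net gain of 35.7 W.

Net gain ≈ 35.7 W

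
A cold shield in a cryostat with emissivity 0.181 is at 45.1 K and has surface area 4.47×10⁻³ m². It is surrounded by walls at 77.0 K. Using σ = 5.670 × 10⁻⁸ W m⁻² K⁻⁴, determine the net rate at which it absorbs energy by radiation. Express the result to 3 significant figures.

Net gain ≈ 1.42×10⁻³ W

Area A = 4.47×10⁻³ m².
Net radiated power P_net = εσA(T⁴ − T₀⁴) = 0.181×5.670×10⁻⁸×4.47×10⁻³×(45.1⁴ − 77.0⁴).
T⁴ − T₀⁴ = 4.13720×10⁶ − 3.51530×10⁷ = -3.10158×10⁷ K⁴, so P_net = -1.42×10⁻³ W — negative, meaning a net gain of 1.42×10⁻³ W.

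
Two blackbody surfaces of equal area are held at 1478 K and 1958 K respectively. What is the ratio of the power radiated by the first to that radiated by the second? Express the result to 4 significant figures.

P₁/P₂ ≈ 0.3247

With equal areas, P₁/P₂ = (T₁/T₂)⁴ = (1478/1958)⁴ = 0.3247.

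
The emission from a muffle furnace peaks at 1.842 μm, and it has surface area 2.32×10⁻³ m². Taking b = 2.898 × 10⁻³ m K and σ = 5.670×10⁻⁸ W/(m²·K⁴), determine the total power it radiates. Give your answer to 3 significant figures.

Wien's law: T = b/λ_max = 2.898×10⁻³/1.842×10⁻⁶ = 1573.29 K.
Area A = 2.32×10⁻³ m².
Then P = σAT⁴ = 5.670×10⁻⁸×2.32×10⁻³×(1573.29)⁴ = 806 W.

P ≈ 806 W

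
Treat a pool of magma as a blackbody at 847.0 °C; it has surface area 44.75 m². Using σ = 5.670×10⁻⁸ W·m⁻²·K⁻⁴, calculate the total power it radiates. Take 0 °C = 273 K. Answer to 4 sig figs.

T = 847.0 °C + 273 = 1120.0 K.
Area A = 44.75 m².
P = σAT⁴ = 5.670×10⁻⁸ × 44.75 × (1120.0)⁴ = 3.993×10⁶ W.

P ≈ 3.993×10⁶ W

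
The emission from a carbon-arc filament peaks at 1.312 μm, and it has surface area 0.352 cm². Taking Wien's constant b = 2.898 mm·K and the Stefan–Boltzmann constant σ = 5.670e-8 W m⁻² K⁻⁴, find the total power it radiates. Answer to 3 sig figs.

P ≈ 47.5 W

Wien's law: T = b/λ_max = 2.898×10⁻³/1.312×10⁻⁶ = 2208.84 K.
Area A = 0.352 cm² = 3.52×10⁻⁵ m².
Then P = σAT⁴ = 5.670×10⁻⁸×3.52×10⁻⁵×(2208.84)⁴ = 47.5 W.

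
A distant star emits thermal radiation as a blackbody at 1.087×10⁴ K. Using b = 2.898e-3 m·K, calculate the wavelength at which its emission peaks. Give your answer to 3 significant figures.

λ_max ≈ 267 nm

Wien's displacement law: λ_max = b/T = (2.898×10⁻³ m·K)/(1.087×10⁴ K) = 2.666×10⁻⁷ m.
That is 267 nm, in the ultraviolet range.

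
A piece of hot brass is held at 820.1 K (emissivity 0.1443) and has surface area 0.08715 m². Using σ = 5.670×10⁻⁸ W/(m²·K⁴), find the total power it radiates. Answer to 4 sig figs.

Area A = 0.08715 m².
P = εσAT⁴ = 0.1443 × 5.670×10⁻⁸ × 0.08715 × (820.1)⁴ = 322.5 W.

P ≈ 322.5 W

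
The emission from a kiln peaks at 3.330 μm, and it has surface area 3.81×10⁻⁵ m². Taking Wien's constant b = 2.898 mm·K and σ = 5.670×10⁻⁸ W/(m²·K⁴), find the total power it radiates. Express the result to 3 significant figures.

Wien's law: T = b/λ_max = 2.898×10⁻³/3.330×10⁻⁶ = 870.270 K.
Area A = 3.81×10⁻⁵ m².
Then P = σAT⁴ = 5.670×10⁻⁸×3.81×10⁻⁵×(870.270)⁴ = 1.24 W.

P ≈ 1.24 W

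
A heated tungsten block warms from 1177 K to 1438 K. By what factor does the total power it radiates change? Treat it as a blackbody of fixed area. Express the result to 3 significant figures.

P₂/P₁ ≈ 2.23

P ∝ T⁴, so P₂/P₁ = (T₂/T₁)⁴ = (1438/1177)⁴ = (1.22175)⁴ = 2.23.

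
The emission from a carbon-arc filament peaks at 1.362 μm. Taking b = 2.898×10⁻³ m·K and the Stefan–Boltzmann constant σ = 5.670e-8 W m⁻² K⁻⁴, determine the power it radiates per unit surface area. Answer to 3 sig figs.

I ≈ 1.16×10⁶ W/m²

Wien's law: T = b/λ_max = 2.898×10⁻³/1.362×10⁻⁶ = 2127.75 K.
Then I = σT⁴ = 5.670×10⁻⁸×(2127.75)⁴ = 1.16×10⁶ W/m².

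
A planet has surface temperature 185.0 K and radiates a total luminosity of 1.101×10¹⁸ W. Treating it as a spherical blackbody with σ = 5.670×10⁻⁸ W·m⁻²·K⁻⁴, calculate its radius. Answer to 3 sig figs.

L = 4πR²σT⁴ ⇒ R = √(L/(4πσT⁴)).
σT⁴ = 66.4156 W/m², so R = √(1.101×10¹⁸/(4π×66.4156)) = 3.63×10⁷ m.

R ≈ 3.63×10⁷ m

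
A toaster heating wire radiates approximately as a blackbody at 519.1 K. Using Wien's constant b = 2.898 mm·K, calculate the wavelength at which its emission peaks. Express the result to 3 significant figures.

Wien's displacement law: λ_max = b/T = (2.898×10⁻³ m·K)/(519.1 K) = 5.583×10⁻⁶ m.
That is 5.58 μm, in the infrared range.

λ_max ≈ 5.58 μm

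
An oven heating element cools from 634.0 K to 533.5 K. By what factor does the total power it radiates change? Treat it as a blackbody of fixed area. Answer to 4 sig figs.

P ∝ T⁴, so P₂/P₁ = (T₂/T₁)⁴ = (533.5/634.0)⁴ = (0.841483)⁴ = 0.5014.

P₂/P₁ ≈ 0.5014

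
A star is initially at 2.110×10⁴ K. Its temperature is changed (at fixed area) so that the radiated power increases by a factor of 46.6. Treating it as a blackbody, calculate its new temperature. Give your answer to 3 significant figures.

P ∝ T⁴, so T₂/T₁ = (P₂/P₁)^(1/4) = (46.6)^(1/4) = 2.61274.
T₂ = 2.110×10⁴ × 2.61274 = 5.51×10⁴ K.

T₂ ≈ 5.51×10⁴ K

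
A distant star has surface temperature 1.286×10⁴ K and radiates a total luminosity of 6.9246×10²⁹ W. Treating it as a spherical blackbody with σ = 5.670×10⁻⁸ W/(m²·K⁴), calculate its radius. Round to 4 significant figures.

R ≈ 5.961×10⁹ m

L = 4πR²σT⁴ ⇒ R = √(L/(4πσT⁴)).
σT⁴ = 1.55077×10⁹ W/m², so R = √(6.9246×10²⁹/(4π×1.55077×10⁹)) = 5.961×10⁹ m.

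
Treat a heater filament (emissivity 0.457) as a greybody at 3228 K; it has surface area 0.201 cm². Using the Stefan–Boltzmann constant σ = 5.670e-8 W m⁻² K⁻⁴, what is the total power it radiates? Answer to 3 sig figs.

Area A = 0.201 cm² = 2.01×10⁻⁵ m².
P = εσAT⁴ = 0.457 × 5.670×10⁻⁸ × 2.01×10⁻⁵ × (3228)⁴ = 56.5 W.

P ≈ 56.5 W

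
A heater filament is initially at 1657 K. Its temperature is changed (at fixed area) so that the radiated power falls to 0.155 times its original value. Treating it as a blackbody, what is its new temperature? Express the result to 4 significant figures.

T₂ ≈ 1040 K

P ∝ T⁴, so T₂/T₁ = (P₂/P₁)^(1/4) = (0.155)^(1/4) = 0.627455.
T₂ = 1657 × 0.627455 = 1040 K.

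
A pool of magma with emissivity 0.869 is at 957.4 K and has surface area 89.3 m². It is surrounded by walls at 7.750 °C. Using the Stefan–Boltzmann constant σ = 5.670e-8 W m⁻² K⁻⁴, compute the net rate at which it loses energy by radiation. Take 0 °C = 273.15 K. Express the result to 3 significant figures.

Net loss ≈ 3.67×10⁶ W

Surroundings: T = 7.750 °C + 273.15 = 280.900 K.
Area A = 89.3 m².
Net radiated power P_net = εσA(T⁴ − T₀⁴) = 0.869×5.670×10⁻⁸×89.3×(957.4⁴ − 280.900⁴).
T⁴ − T₀⁴ = 8.40183×10¹¹ − 6.22597×10⁹ = 8.33957×10¹¹ K⁴, so P_net = 3.67×10⁶ W.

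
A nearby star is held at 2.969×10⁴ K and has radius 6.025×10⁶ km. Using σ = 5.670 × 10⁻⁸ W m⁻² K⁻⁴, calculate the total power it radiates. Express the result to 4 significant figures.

Surface area A = 4πR² = 4π(6.025×10⁹ m)² = 4.56167×10²⁰ m².
P = σAT⁴ = 5.670×10⁻⁸ × 4.56167×10²⁰ × (2.969×10⁴)⁴ = 2.010×10³¹ W.

P ≈ 2.010×10³¹ W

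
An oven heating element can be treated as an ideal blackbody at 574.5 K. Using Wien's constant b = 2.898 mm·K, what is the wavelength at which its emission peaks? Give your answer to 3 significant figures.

λ_max ≈ 5.04 μm

Wien's displacement law: λ_max = b/T = (2.898×10⁻³ m·K)/(574.5 K) = 5.044×10⁻⁶ m.
That is 5.04 μm, in the infrared range.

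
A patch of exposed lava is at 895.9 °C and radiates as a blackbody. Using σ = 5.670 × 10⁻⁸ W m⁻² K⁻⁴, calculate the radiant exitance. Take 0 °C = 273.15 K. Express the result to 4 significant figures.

T = 895.9 °C + 273.15 = 1169.05 K.
Stefan–Boltzmann: I = σT⁴ = 5.670×10⁻⁸ × (1169.05)⁴ = 1.059×10⁵ W/m².

I ≈ 1.059×10⁵ W/m²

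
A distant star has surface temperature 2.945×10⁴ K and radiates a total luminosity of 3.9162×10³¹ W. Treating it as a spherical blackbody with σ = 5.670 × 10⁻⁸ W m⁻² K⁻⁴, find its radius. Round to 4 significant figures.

R ≈ 8.548×10⁹ m

L = 4πR²σT⁴ ⇒ R = √(L/(4πσT⁴)).
σT⁴ = 4.26505×10¹⁰ W/m², so R = √(3.9162×10³¹/(4π×4.26505×10¹⁰)) = 8.548×10⁹ m.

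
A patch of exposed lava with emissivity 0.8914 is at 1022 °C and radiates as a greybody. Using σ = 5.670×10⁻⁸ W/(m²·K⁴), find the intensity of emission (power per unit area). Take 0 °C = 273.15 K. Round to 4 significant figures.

I ≈ 1.422×10⁵ W/m²

T = 1022 °C + 273.15 = 1295.15 K.
Stefan–Boltzmann: I = εσT⁴ = 0.8914 × 5.670×10⁻⁸ × (1295.15)⁴ = 1.422×10⁵ W/m².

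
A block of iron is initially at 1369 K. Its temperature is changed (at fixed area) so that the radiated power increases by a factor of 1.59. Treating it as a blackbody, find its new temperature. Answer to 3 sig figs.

P ∝ T⁴, so T₂/T₁ = (P₂/P₁)^(1/4) = (1.59)^(1/4) = 1.12292.
T₂ = 1369 × 1.12292 = 1.54×10³ K.

T₂ ≈ 1.54×10³ K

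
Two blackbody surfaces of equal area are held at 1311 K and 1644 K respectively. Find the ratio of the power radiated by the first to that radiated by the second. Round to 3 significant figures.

With equal areas, P₁/P₂ = (T₁/T₂)⁴ = (1311/1644)⁴ = 0.404.

P₁/P₂ ≈ 0.404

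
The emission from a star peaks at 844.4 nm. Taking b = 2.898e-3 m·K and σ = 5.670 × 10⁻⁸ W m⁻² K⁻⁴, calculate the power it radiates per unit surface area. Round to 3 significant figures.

I ≈ 7.87×10⁶ W/m²

Wien's law: T = b/λ_max = 2.898×10⁻³/8.444×10⁻⁷ = 3432.02 K.
Then I = σT⁴ = 5.670×10⁻⁸×(3432.02)⁴ = 7.87×10⁶ W/m².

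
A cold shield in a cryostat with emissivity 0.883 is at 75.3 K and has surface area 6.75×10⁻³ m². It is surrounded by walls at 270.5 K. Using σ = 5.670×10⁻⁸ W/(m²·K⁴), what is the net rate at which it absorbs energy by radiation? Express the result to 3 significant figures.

Net gain ≈ 1.80 W

Area A = 6.75×10⁻³ m².
Net radiated power P_net = εσA(T⁴ − T₀⁴) = 0.883×5.670×10⁻⁸×6.75×10⁻³×(75.3⁴ − 270.5⁴).
T⁴ − T₀⁴ = 3.21499×10⁷ − 5.35389×10⁹ = -5.32174×10⁹ K⁴, so P_net = -1.80 W — negative, meaning a net gain of 1.80 W.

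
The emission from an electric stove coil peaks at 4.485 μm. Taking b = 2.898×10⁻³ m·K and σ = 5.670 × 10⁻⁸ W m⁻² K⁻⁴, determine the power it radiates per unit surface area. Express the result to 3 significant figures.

Wien's law: T = b/λ_max = 2.898×10⁻³/4.485×10⁻⁶ = 646.154 K.
Then I = σT⁴ = 5.670×10⁻⁸×(646.154)⁴ = 9.88×10³ W/m².

I ≈ 9.88×10³ W/m²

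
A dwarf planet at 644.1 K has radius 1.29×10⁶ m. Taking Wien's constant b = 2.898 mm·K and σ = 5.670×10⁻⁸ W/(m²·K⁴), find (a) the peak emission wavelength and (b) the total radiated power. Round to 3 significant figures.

(a) λ_max = b/T = 2.898×10⁻³/644.1 = 4.499×10⁻⁶ m = 4.50 μm.
Surface area A = 4πR² = 4π(1.29×10⁶ m)² = 2.09117×10¹³ m².
(b) P = σAT⁴ = 5.670×10⁻⁸×2.09117×10¹³×(644.1)⁴ = 2.04×10¹⁷ W.

λ_max ≈ 4.50 μm; P ≈ 2.04×10¹⁷ W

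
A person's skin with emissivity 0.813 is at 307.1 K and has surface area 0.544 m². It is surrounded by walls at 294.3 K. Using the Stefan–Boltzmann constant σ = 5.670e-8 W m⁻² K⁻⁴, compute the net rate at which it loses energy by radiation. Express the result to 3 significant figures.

Net loss ≈ 34.9 W

Area A = 0.544 m².
Net radiated power P_net = εσA(T⁴ − T₀⁴) = 0.813×5.670×10⁻⁸×0.544×(307.1⁴ − 294.3⁴).
T⁴ − T₀⁴ = 8.89445×10⁹ − 7.50172×10⁹ = 1.39273×10⁹ K⁴, so P_net = 34.9 W.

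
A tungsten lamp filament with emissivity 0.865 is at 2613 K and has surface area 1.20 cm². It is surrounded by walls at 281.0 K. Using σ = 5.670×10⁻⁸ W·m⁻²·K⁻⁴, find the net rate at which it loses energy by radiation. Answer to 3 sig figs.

Area A = 1.20 cm² = 1.20×10⁻⁴ m².
Net radiated power P_net = εσA(T⁴ − T₀⁴) = 0.865×5.670×10⁻⁸×1.20×10⁻⁴×(2613⁴ − 281.0⁴).
T⁴ − T₀⁴ = 4.66184×10¹³ − 6.23484×10⁹ = 4.66122×10¹³ K⁴, so P_net = 274 W.

Net loss ≈ 274 W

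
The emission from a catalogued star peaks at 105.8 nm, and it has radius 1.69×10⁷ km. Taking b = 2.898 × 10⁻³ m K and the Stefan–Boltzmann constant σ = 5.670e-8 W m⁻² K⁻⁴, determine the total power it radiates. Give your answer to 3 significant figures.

Wien's law: T = b/λ_max = 2.898×10⁻³/1.058×10⁻⁷ = 27391.3 K.
Surface area A = 4πR² = 4π(1.69×10¹⁰ m)² = 3.58908×10²¹ m².
Then P = σAT⁴ = 5.670×10⁻⁸×3.58908×10²¹×(27391.3)⁴ = 1.15×10³² W.

P ≈ 1.15×10³² W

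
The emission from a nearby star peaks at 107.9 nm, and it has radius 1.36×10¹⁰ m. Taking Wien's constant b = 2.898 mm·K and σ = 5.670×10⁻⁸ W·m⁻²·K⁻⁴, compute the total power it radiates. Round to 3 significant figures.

P ≈ 6.86×10³¹ W

Wien's law: T = b/λ_max = 2.898×10⁻³/1.079×10⁻⁷ = 26858.2 K.
Surface area A = 4πR² = 4π(1.36×10¹⁰ m)² = 2.32428×10²¹ m².
Then P = σAT⁴ = 5.670×10⁻⁸×2.32428×10²¹×(26858.2)⁴ = 6.86×10³¹ W.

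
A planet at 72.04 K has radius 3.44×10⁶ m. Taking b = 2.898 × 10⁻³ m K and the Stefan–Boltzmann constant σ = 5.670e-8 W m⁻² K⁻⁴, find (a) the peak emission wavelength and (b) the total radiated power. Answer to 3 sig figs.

(a) λ_max = b/T = 2.898×10⁻³/72.04 = 4.023×10⁻⁵ m = 40.2 μm.
Surface area A = 4πR² = 4π(3.44×10⁶ m)² = 1.48705×10¹⁴ m².
(b) P = σAT⁴ = 5.670×10⁻⁸×1.48705×10¹⁴×(72.04)⁴ = 2.27×10¹⁴ W.

λ_max ≈ 40.2 μm; P ≈ 2.27×10¹⁴ W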